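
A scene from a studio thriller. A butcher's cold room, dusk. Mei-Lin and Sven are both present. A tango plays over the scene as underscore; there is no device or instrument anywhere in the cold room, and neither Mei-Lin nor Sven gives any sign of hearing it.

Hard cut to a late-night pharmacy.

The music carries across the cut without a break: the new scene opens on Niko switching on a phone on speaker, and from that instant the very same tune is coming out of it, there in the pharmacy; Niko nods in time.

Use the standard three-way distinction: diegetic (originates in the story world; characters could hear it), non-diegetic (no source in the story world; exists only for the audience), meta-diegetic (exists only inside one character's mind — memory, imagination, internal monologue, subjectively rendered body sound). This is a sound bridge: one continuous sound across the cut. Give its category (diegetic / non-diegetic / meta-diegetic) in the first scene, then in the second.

non-diegetic, diegetic

Scene one: there's no in-world source anywhere and no character hears it — underscore for the audience only → non-diegetic.
Scene two: once Niko turns on a phone on speaker, the music has a real source in the story world and Niko reacts to it → diegetic.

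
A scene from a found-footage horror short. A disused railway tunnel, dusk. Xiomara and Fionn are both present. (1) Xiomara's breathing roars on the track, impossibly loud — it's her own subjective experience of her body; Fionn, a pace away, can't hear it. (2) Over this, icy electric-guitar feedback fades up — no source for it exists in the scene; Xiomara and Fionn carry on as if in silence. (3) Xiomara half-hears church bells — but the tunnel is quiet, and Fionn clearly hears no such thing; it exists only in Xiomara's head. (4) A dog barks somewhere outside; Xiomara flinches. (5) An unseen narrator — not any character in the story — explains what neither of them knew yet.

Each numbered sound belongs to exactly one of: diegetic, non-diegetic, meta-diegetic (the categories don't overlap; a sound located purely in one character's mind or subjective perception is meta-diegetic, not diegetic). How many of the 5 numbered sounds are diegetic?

(1) point-of-audition from inside Xiomara's body; not a sound in the room → meta-diegetic.
Sound (2): it has no source in the story world and no character can hear it — it's underscore, so non-diegetic.
(3) is meta-diegetic: subjective to Xiomara: the tunnel is silent and Fionn hears nothing.
(4) a dog is a real object/event in the scene's world → diegetic.
(5) is non-diegetic: commentary laid over the scene from outside the fiction.
Diegetic: (4) — that's 1.

1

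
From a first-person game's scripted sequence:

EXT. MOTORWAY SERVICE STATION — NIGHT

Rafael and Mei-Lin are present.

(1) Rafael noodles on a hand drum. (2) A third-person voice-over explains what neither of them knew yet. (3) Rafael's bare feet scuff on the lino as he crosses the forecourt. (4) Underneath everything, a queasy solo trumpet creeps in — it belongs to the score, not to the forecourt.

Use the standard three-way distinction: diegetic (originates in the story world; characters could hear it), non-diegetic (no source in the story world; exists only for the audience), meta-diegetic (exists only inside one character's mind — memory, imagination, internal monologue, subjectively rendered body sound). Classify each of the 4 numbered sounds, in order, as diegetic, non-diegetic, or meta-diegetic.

(1) a character is playing a hand drum on screen → diegetic.
Sound (2): the narrator exists outside the story world, addressing only the audience, so non-diegetic.
(3) is diegetic: a character's body making contact with the set — an in-world sound.
(4) nothing in the forecourt produces it and the characters don't hear it — pure soundtrack → non-diegetic.

diegetic, non-diegetic, diegetic, non-diegetic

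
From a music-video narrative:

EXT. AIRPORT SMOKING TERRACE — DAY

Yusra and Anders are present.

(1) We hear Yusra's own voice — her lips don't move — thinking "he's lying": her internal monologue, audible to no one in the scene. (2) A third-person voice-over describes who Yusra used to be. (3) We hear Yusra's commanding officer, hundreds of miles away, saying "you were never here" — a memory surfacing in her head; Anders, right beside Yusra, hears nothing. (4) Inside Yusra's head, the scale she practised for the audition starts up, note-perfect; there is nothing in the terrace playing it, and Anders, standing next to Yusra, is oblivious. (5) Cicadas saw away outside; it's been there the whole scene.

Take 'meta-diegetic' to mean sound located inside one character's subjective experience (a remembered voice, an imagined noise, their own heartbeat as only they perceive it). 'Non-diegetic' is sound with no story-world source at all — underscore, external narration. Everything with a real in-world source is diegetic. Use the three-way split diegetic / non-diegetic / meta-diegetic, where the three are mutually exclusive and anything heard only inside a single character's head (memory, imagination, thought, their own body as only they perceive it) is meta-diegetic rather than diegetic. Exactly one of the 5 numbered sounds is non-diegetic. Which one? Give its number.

2

Sound (1): internal monologue — inside Yusra's mind, not spoken into the scene, so meta-diegetic.
Sound (2): commentary laid over the scene from outside the fiction, so non-diegetic.
Sound (3): it's Yusra's recollection rendered as sound; the other character can't hear it, so meta-diegetic.
(4) is meta-diegetic: it lives in Yusra's subjectivity, not in the terrace.
Sound (5): cicadas is part of the location's real environment, so diegetic.
Only (2) is non-diegetic.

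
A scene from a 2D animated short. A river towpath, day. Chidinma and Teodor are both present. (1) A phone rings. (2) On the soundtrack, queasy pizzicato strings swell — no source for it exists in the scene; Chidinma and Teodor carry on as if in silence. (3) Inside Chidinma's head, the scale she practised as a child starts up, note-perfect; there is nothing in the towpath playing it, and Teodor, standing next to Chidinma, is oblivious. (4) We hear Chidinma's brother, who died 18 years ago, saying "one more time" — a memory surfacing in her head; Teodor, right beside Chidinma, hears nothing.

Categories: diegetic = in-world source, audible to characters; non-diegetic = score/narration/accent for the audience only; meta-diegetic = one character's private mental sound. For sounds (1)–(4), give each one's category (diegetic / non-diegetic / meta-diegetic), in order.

diegetic, non-diegetic, meta-diegetic, meta-diegetic

(1) a phone is a real object/event in the scene's world → diegetic.
Sound (2): score with no on-screen or off-screen source; it exists for the audience alone, so non-diegetic.
Sound (3): the music is a memory playing inside Chidinma's mind alone; no real-world source, Teodor can't hear it, so meta-diegetic.
(4) a remembered line, private to Chidinma — not present in the room, not audible to Teodor → meta-diegetic.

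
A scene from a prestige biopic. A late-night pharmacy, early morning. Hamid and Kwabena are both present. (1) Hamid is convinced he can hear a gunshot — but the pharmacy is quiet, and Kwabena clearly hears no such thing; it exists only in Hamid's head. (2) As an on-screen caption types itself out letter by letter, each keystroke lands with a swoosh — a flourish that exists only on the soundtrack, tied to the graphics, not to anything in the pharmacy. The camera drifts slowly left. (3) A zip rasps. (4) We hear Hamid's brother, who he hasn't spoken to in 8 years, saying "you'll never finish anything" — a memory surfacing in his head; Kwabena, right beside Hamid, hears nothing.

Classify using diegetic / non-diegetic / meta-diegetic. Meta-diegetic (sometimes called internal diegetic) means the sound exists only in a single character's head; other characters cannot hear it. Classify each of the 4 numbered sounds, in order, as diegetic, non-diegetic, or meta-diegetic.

(1) is meta-diegetic: the sound is imagined by Hamid; nothing in the story world is producing it and Kwabena can't hear it.
(2) it accompanies on-screen graphics, not anything inside the story world → non-diegetic.
Sound (3): an in-world source (a zip); characters could hear it, so diegetic.
(4) it's Hamid's recollection rendered as sound; the other character can't hear it → meta-diegetic.

meta-diegetic, non-diegetic, diegetic, meta-diegetic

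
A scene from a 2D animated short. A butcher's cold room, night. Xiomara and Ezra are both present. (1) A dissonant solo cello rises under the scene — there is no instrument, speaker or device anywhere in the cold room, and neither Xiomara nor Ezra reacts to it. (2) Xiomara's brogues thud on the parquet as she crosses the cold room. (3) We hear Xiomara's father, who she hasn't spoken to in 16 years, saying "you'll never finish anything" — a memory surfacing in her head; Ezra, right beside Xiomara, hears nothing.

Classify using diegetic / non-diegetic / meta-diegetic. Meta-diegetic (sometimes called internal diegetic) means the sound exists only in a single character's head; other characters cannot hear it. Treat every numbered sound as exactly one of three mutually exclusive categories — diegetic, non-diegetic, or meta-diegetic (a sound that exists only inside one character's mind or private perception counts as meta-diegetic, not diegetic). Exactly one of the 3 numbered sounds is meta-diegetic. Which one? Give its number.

3

Sound (1): it has no source in the story world and no character can hear it — it's underscore, so non-diegetic.
(2) Xiomara's footsteps are produced in the story world → diegetic.
(3) is meta-diegetic: a remembered line, private to Xiomara — not present in the room, not audible to Ezra.
Only (3) is meta-diegetic.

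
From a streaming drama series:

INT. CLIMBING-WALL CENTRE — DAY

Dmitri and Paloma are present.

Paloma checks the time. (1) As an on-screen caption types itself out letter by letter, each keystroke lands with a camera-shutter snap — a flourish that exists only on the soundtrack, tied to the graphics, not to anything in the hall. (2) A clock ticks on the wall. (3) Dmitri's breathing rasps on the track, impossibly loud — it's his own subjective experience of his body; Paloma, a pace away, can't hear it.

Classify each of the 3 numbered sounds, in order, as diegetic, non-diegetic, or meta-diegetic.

Sound (1): sound married to a title/caption — outside the diegesis by definition, so non-diegetic.
Sound (2): an in-world source (a clock); characters could hear it, so diegetic.
Sound (3): it's Dmitri's internal bodily sensation rendered as sound; only Dmitri 'hears' it, so meta-diegetic.

non-diegetic, diegetic, meta-diegetic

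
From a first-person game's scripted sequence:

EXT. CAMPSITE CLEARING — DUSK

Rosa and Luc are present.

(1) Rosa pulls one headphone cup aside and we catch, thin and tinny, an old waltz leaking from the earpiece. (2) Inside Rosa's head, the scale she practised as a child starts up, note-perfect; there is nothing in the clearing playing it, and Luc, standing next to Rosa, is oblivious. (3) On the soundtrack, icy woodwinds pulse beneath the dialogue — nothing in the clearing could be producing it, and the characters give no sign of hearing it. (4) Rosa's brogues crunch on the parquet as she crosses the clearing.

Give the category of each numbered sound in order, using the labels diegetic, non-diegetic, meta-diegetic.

Sound (1): it's leaking from a physical pair of headphones in the scene, so diegetic.
Sound (2): it lives in Rosa's subjectivity, not in the clearing, so meta-diegetic.
(3) is non-diegetic: nothing in the clearing produces it and the characters don't hear it — pure soundtrack.
Sound (4): Rosa's footsteps are produced in the story world, so diegetic.

diegetic, meta-diegetic, non-diegetic, diegetic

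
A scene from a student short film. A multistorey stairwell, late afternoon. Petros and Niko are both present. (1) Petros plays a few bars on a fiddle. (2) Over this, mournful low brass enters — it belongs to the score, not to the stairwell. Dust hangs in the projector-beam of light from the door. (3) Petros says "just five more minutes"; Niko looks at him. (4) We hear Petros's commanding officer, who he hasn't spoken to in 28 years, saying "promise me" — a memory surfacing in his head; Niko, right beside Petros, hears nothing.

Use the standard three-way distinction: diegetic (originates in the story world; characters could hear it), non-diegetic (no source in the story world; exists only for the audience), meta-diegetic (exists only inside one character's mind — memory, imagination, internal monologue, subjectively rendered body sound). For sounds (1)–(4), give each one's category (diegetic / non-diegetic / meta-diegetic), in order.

Sound (1): Petros is producing the music live, in the story world, so diegetic.
Sound (2): score with no on-screen or off-screen source; it exists for the audience alone, so non-diegetic.
Sound (3): Petros is a character speaking aloud in the scene, so diegetic.
(4) the voice is a memory playing only inside Petros's mind; Niko can't hear it → meta-diegetic.

diegetic, non-diegetic, diegetic, meta-diegetic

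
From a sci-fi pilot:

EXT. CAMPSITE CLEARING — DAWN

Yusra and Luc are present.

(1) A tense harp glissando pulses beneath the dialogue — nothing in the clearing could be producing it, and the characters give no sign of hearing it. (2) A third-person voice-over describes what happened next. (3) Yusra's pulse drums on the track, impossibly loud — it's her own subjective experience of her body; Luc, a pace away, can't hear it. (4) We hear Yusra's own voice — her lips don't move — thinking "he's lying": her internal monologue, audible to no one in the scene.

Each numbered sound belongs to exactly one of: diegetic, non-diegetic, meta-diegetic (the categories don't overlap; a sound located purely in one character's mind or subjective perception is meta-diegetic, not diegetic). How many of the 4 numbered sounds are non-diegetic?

2

Sound (1): it has no source in the story world and no character can hear it — it's underscore, so non-diegetic.
(2) commentary laid over the scene from outside the fiction → non-diegetic.
(3) it's Yusra's internal bodily sensation rendered as sound; only Yusra 'hears' it → meta-diegetic.
Sound (4): Yusra's thought-voice: a private mental sound no other character can hear, so meta-diegetic.
So 2 of the 4 are non-diegetic: (1), (2).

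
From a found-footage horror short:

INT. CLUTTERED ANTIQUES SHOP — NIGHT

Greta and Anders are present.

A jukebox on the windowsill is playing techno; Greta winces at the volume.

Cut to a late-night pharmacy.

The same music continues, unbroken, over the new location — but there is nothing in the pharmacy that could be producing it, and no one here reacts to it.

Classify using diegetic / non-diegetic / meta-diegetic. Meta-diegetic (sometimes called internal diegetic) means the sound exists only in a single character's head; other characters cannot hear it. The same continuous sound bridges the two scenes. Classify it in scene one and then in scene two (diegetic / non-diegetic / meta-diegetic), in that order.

diegetic, non-diegetic

Scene one: a jukebox is an on-screen source and Greta reacts to it → diegetic.
Scene two: there is no source in the pharmacy and no one hears it — it's now underscore → non-diegetic.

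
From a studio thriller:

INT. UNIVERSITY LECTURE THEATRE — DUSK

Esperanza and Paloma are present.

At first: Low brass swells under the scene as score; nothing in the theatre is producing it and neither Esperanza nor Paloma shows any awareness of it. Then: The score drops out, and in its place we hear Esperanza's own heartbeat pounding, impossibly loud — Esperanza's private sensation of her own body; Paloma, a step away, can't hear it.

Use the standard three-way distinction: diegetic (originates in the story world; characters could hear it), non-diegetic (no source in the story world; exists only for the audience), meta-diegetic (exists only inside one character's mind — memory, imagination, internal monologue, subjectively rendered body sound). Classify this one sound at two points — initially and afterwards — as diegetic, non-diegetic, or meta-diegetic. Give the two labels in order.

non-diegetic, meta-diegetic

Initially: underscore with no in-world source, inaudible to the characters → non-diegetic.
Afterwards: the body sound is Esperanza's subjective perception alone — Paloma can't hear it → meta-diegetic.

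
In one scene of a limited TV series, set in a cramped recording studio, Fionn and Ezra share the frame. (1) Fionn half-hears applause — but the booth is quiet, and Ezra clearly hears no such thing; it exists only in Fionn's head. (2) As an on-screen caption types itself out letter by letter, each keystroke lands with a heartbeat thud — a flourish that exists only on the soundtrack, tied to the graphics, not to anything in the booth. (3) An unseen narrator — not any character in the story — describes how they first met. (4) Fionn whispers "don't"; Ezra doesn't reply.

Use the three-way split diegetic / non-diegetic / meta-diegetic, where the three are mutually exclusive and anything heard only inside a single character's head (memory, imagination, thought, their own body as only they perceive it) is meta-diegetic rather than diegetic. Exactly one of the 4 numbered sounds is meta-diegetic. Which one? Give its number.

(1) the sound is imagined by Fionn; nothing in the story world is producing it and Ezra can't hear it → meta-diegetic.
Sound (2): sound married to a title/caption — outside the diegesis by definition, so non-diegetic.
Sound (3): external voice-over — not a character, not heard by anyone in the scene, so non-diegetic.
Sound (4): Fionn is a character speaking aloud in the scene, so diegetic.
Only (1) is meta-diegetic.

1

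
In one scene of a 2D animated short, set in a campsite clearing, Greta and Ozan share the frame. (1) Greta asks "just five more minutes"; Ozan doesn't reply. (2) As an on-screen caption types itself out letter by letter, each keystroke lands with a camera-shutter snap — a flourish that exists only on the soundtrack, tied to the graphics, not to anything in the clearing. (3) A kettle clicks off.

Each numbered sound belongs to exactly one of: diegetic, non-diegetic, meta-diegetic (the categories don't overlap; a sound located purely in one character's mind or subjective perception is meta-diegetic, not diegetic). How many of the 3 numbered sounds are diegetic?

2

(1) is diegetic: on-screen dialogue — Greta speaks and Ozan is there to hear.
Sound (2): it accompanies on-screen graphics, not anything inside the story world, so non-diegetic.
(3) the sound comes from a kettle physically present in the location → diegetic.
So 2 of the 3 are diegetic: (1), (3).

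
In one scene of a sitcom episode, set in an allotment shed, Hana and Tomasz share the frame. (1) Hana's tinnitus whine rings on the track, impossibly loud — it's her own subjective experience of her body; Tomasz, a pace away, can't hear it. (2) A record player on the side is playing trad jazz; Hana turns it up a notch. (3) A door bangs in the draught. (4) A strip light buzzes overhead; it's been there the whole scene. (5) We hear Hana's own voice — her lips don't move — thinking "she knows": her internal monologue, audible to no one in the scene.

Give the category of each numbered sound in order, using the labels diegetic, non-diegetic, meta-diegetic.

Sound (1): a subjective body sound — Hana's private perception, inaudible to Tomasz, so meta-diegetic.
(2) a record player is a physical source in the scene and Hana reacts to it → diegetic.
(3) is diegetic: an in-world source (a door); characters could hear it.
Sound (4): it's the actual ambient sound of the location, so diegetic.
(5) Hana's thought-voice: a private mental sound no other character can hear → meta-diegetic.

meta-diegetic, diegetic, diegetic, diegetic, meta-diegetic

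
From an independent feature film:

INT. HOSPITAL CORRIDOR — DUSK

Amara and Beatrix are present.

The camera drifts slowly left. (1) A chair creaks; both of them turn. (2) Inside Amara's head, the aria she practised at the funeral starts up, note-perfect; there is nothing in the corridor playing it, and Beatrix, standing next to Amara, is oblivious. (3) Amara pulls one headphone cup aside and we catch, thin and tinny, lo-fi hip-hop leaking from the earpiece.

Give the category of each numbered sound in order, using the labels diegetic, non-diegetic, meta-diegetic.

(1) a chair is a real object/event in the scene's world → diegetic.
Sound (2): it lives in Amara's subjectivity, not in the corridor, so meta-diegetic.
Sound (3): the headphones are an on-screen source, so diegetic.

diegetic, meta-diegetic, diegetic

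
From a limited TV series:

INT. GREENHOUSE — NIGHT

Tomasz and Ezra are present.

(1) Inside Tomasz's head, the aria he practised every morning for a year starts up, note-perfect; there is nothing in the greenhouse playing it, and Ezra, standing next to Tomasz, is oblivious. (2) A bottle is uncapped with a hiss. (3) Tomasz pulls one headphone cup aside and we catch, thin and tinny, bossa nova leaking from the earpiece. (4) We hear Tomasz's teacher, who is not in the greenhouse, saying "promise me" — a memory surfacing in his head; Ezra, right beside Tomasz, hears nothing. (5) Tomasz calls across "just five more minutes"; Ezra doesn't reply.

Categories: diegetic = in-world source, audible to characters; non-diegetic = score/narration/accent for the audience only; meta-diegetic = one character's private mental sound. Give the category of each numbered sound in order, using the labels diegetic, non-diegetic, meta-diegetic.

Sound (1): remembered music, private to Tomasz — Ezra is oblivious because it isn't in the room, so meta-diegetic.
(2) the sound comes from a bottle physically present in the location → diegetic.
(3) the earpiece is a real device on Tomasz's head — source music → diegetic.
(4) a remembered line, private to Tomasz — not present in the room, not audible to Ezra → meta-diegetic.
(5) is diegetic: Tomasz is a character speaking aloud in the scene.

meta-diegetic, diegetic, diegetic, meta-diegetic, diegetic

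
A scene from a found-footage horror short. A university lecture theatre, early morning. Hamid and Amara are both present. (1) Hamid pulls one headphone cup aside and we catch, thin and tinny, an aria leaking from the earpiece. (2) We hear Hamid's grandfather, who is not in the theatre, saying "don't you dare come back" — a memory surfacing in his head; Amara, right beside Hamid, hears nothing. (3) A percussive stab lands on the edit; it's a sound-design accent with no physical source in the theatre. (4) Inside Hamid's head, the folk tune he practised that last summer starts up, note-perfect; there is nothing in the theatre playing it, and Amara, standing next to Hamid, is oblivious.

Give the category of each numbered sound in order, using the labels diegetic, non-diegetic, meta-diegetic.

Sound (1): the earpiece is a real device on Hamid's head — source music, so diegetic.
Sound (2): the voice is a memory playing only inside Hamid's mind; Amara can't hear it, so meta-diegetic.
Sound (3): nothing in the scene produces it; it's an accent added for the audience, so non-diegetic.
(4) it lives in Hamid's subjectivity, not in the theatre → meta-diegetic.

diegetic, meta-diegetic, non-diegetic, meta-diegetic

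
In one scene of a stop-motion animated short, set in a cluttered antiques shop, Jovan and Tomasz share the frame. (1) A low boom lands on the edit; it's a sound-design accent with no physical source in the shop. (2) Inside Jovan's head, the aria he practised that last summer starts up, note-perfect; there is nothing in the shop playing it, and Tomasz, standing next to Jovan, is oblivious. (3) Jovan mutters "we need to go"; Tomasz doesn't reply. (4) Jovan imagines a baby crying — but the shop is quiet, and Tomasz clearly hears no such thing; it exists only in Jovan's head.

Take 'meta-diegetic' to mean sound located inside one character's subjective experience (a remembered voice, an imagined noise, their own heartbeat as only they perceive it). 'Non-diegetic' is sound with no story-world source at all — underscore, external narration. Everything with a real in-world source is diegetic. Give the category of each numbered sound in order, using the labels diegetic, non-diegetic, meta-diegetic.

Sound (1): an editorial stinger — it belongs to the cut, not the story world, so non-diegetic.
(2) remembered music, private to Jovan — Tomasz is oblivious because it isn't in the room → meta-diegetic.
Sound (3): on-screen dialogue — Jovan speaks and Tomasz is there to hear, so diegetic.
(4) is meta-diegetic: subjective to Jovan: the shop is silent and Tomasz hears nothing.

non-diegetic, meta-diegetic, diegetic, meta-diegetic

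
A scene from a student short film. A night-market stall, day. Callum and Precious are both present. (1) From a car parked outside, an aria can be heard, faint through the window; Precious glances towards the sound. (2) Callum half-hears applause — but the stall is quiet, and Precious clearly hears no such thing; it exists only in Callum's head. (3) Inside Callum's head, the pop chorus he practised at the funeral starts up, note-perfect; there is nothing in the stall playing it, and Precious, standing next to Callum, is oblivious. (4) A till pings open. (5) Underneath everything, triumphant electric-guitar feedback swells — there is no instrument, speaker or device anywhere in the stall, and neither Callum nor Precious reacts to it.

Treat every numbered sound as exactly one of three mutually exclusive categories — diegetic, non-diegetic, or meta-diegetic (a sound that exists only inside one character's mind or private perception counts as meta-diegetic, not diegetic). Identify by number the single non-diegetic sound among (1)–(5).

5

(1) is diegetic: it's coming from a car parked outside — a location within the story world — and Precious reacts.
(2) is meta-diegetic: subjective to Callum: the stall is silent and Precious hears nothing.
(3) the music is a memory playing inside Callum's mind alone; no real-world source, Precious can't hear it → meta-diegetic.
(4) is diegetic: a till is a real object/event in the scene's world.
(5) it has no source in the story world and no character can hear it — it's underscore → non-diegetic.
Only (5) is non-diegetic.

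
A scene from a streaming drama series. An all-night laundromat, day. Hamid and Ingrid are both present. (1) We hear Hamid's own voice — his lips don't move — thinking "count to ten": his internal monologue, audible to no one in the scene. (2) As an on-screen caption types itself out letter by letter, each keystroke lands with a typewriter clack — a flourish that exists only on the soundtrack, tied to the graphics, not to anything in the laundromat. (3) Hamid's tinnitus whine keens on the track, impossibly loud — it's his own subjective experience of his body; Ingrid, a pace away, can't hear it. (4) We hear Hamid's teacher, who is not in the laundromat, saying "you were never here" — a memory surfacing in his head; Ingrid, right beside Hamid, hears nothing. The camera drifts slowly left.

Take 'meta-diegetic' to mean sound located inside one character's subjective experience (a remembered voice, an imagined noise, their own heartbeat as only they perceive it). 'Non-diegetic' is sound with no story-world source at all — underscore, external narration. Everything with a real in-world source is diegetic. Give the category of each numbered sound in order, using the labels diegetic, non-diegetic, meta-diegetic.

meta-diegetic, non-diegetic, meta-diegetic, meta-diegetic

Sound (1): it's Hamid's unspoken thought, heard only by the audience via his subjectivity, so meta-diegetic.
(2) is non-diegetic: the caption isn't part of the story world, so neither is the sound tied to it.
Sound (3): point-of-audition from inside Hamid's body; not a sound in the room, so meta-diegetic.
(4) is meta-diegetic: it's Hamid's recollection rendered as sound; the other character can't hear it.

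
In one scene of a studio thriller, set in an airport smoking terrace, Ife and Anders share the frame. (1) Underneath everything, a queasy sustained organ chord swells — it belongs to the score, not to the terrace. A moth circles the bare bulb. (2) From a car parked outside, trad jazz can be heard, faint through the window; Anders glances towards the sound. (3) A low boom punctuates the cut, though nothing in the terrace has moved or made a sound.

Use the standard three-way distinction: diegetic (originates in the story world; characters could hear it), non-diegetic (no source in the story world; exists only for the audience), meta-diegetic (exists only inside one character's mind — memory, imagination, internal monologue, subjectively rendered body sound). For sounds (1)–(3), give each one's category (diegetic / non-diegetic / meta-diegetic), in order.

non-diegetic, diegetic, non-diegetic

(1) nothing in the terrace produces it and the characters don't hear it — pure soundtrack → non-diegetic.
(2) off-screen diegetic: the source is out of frame but still in the story's space → diegetic.
(3) it's a sound-design accent with no in-world source; no one in the scene can hear it → non-diegetic.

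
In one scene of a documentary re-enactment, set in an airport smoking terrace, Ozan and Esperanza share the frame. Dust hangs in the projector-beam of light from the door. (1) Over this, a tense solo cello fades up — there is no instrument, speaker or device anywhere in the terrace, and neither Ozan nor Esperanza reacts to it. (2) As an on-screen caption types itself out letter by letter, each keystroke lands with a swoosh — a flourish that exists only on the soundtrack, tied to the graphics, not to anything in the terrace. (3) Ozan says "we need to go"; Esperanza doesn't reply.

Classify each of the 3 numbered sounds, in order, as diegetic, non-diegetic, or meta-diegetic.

(1) nothing in the terrace produces it and the characters don't hear it — pure soundtrack → non-diegetic.
Sound (2): the caption isn't part of the story world, so neither is the sound tied to it, so non-diegetic.
Sound (3): Ozan is a character speaking aloud in the scene, so diegetic.

non-diegetic, non-diegetic, diegetic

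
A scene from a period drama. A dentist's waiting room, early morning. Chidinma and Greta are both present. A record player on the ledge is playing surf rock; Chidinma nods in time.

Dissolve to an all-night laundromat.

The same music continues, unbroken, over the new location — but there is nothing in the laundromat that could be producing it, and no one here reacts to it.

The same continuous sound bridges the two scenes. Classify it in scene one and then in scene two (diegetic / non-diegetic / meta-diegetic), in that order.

Scene one: a record player is an on-screen source and Chidinma reacts to it → diegetic.
Scene two: there is no source in the laundromat and no one hears it — it's now underscore → non-diegetic.

diegetic, non-diegetic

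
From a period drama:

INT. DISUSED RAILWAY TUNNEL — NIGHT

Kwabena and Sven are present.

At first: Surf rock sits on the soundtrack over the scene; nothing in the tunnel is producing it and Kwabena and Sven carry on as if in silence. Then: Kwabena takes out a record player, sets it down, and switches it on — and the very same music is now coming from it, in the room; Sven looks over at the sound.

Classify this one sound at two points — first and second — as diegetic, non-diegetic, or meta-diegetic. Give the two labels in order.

non-diegetic, diegetic

First: no in-world source exists and no character can hear it — underscore → non-diegetic.
Second: a record player is now a real source in the story world and the characters hear it → diegetic.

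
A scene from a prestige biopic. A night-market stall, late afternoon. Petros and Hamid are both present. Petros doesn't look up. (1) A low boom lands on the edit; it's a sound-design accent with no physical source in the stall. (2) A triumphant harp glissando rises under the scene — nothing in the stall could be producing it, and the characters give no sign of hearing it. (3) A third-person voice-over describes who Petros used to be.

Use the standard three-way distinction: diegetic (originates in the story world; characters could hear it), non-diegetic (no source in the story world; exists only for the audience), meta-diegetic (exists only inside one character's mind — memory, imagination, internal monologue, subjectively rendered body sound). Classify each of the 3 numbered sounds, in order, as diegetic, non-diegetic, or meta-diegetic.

(1) is non-diegetic: it's a sound-design accent with no in-world source; no one in the scene can hear it.
Sound (2): it has no source in the story world and no character can hear it — it's underscore, so non-diegetic.
Sound (3): external voice-over — not a character, not heard by anyone in the scene, so non-diegetic.

non-diegetic, non-diegetic, non-diegetic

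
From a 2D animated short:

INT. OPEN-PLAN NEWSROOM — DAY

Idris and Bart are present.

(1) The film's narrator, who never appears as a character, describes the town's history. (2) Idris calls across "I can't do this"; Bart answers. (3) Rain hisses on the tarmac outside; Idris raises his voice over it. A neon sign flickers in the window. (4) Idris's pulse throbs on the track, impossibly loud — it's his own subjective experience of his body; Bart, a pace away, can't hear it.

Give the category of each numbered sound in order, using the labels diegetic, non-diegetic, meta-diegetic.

(1) is non-diegetic: the narrator exists outside the story world, addressing only the audience.
(2) Idris is a character speaking aloud in the scene → diegetic.
Sound (3): it's the actual ambient sound of the location, so diegetic.
(4) point-of-audition from inside Idris's body; not a sound in the room → meta-diegetic.

non-diegetic, diegetic, diegetic, meta-diegetic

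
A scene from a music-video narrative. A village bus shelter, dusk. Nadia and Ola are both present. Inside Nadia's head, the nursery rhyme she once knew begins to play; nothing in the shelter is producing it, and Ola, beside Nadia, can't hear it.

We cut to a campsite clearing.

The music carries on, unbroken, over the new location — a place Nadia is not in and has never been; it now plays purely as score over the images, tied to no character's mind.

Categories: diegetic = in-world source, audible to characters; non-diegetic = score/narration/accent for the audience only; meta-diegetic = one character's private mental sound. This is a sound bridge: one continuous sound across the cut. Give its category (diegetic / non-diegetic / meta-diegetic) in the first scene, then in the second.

Scene one: the music exists only inside Nadia's mind; Ola can't hear it → meta-diegetic.
Scene two: it's detached from Nadia entirely and plays over unrelated images with no in-world source — conventional underscore → non-diegetic.

meta-diegetic, non-diegetic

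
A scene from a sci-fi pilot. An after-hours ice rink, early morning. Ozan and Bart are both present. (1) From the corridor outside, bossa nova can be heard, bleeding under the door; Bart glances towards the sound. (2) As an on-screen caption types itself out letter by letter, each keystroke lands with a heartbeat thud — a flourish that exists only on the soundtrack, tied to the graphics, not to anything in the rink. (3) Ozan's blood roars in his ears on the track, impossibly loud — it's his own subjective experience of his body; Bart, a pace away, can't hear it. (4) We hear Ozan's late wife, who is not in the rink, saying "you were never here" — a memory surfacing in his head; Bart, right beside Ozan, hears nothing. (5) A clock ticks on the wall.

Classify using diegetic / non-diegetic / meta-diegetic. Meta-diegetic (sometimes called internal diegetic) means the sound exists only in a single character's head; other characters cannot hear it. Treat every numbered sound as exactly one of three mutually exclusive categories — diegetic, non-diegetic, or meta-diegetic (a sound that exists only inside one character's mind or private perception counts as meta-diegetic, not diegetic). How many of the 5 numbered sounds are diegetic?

(1) is diegetic: off-screen diegetic: the source is out of frame but still in the story's space.
(2) is non-diegetic: it accompanies on-screen graphics, not anything inside the story world.
(3) is meta-diegetic: point-of-audition from inside Ozan's body; not a sound in the room.
(4) is meta-diegetic: the voice is a memory playing only inside Ozan's mind; Bart can't hear it.
Sound (5): an in-world source (a clock); characters could hear it, so diegetic.
So 2 of the 5 are diegetic: (1), (5).

2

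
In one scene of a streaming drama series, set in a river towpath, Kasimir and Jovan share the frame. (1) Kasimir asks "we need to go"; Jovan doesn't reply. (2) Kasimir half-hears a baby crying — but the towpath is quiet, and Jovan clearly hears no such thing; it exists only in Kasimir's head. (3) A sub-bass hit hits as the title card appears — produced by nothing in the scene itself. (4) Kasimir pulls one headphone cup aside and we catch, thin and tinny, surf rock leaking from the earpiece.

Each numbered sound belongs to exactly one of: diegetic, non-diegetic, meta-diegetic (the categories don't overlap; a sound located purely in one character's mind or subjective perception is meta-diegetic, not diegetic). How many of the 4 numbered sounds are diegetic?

(1) is diegetic: Kasimir is a character speaking aloud in the scene.
(2) Kasimir alone 'hears' it — an imagined sound, not present in the space → meta-diegetic.
Sound (3): it's a sound-design accent with no in-world source; no one in the scene can hear it, so non-diegetic.
(4) is diegetic: the headphones are an on-screen source.
Diegetic: (1), (4) — that's 2.

2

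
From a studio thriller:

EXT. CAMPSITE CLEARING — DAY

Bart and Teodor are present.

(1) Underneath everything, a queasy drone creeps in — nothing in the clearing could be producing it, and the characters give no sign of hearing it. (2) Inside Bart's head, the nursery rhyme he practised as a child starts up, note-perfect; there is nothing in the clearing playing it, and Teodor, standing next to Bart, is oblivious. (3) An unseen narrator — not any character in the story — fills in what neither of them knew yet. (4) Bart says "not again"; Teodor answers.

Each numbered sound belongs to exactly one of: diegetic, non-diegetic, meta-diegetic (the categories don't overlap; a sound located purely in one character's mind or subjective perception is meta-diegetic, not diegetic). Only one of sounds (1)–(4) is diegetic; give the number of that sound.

(1) nothing in the clearing produces it and the characters don't hear it — pure soundtrack → non-diegetic.
(2) is meta-diegetic: the music is a memory playing inside Bart's mind alone; no real-world source, Teodor can't hear it.
Sound (3): the narrator exists outside the story world, addressing only the audience, so non-diegetic.
(4) spoken by a character present in the story world → diegetic.
Only (4) is diegetic.

4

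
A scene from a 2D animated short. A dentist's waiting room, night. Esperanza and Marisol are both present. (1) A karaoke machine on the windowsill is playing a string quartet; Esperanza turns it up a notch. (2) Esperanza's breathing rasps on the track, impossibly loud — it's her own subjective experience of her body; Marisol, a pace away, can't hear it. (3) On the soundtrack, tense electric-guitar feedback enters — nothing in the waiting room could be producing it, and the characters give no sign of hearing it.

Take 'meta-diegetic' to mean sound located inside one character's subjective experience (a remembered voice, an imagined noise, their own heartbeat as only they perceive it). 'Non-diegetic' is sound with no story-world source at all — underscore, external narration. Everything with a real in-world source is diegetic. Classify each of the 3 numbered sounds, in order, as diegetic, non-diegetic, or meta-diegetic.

(1) is diegetic: source music from a karaoke machine, which exists in the story world.
Sound (2): a subjective body sound — Esperanza's private perception, inaudible to Marisol, so meta-diegetic.
(3) is non-diegetic: nothing in the waiting room produces it and the characters don't hear it — pure soundtrack.

diegetic, meta-diegetic, non-diegetic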